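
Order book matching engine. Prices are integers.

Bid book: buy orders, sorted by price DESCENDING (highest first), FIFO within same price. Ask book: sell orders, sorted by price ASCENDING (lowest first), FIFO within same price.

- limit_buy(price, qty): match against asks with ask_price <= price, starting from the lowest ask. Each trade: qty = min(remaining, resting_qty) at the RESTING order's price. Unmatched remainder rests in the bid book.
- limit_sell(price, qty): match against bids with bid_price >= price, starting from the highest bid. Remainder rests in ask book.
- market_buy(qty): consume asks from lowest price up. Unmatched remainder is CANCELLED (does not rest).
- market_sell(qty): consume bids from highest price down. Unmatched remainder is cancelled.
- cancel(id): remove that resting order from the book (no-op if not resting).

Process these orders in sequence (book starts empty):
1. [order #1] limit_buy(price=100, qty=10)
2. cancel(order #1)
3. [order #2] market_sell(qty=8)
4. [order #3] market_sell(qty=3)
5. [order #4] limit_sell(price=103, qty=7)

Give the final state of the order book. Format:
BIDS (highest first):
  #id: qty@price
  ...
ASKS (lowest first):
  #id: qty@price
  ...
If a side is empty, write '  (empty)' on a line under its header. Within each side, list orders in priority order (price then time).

After op 1 [order #1] limit_buy(price=100, qty=10): fills=none; bids=[#1:10@100] asks=[-]
After op 2 cancel(order #1): fills=none; bids=[-] asks=[-]
After op 3 [order #2] market_sell(qty=8): fills=none; bids=[-] asks=[-]
After op 4 [order #3] market_sell(qty=3): fills=none; bids=[-] asks=[-]
After op 5 [order #4] limit_sell(price=103, qty=7): fills=none; bids=[-] asks=[#4:7@103]

Answer: BIDS (highest first):
  (empty)
ASKS (lowest first):
  #4: 7@103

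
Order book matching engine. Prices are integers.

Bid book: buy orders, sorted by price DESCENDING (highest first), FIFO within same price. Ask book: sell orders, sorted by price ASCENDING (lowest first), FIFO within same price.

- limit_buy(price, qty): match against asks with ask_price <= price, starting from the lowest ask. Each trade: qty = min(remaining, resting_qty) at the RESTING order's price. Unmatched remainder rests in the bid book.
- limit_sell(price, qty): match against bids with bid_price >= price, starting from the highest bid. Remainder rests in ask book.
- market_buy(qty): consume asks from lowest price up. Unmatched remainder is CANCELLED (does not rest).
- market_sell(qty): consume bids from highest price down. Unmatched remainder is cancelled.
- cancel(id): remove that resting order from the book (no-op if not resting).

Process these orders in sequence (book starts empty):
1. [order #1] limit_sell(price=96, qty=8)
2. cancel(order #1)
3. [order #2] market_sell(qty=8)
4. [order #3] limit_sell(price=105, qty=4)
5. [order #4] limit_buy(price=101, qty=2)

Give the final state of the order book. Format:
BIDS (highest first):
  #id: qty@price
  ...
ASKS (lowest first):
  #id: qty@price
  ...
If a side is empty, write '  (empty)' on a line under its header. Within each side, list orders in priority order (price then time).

Answer: BIDS (highest first):
  #4: 2@101
ASKS (lowest first):
  #3: 4@105

Derivation:
After op 1 [order #1] limit_sell(price=96, qty=8): fills=none; bids=[-] asks=[#1:8@96]
After op 2 cancel(order #1): fills=none; bids=[-] asks=[-]
After op 3 [order #2] market_sell(qty=8): fills=none; bids=[-] asks=[-]
After op 4 [order #3] limit_sell(price=105, qty=4): fills=none; bids=[-] asks=[#3:4@105]
After op 5 [order #4] limit_buy(price=101, qty=2): fills=none; bids=[#4:2@101] asks=[#3:4@105]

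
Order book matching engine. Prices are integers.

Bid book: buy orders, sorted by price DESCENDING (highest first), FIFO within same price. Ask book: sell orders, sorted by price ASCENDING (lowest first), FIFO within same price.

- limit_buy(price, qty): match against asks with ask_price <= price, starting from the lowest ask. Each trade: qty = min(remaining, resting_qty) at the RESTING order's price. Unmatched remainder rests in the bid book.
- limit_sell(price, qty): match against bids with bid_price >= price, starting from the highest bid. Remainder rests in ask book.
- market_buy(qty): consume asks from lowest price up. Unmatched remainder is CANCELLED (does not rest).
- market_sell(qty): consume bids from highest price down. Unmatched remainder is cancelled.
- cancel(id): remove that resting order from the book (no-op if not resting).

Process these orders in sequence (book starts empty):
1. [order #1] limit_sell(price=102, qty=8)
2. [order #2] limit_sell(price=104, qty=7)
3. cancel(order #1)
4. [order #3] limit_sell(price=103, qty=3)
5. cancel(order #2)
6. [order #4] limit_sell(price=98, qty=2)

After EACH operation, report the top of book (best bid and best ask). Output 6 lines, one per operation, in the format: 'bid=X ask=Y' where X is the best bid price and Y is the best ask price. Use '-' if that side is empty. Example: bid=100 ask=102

Answer: bid=- ask=102
bid=- ask=102
bid=- ask=104
bid=- ask=103
bid=- ask=103
bid=- ask=98

Derivation:
After op 1 [order #1] limit_sell(price=102, qty=8): fills=none; bids=[-] asks=[#1:8@102]
After op 2 [order #2] limit_sell(price=104, qty=7): fills=none; bids=[-] asks=[#1:8@102 #2:7@104]
After op 3 cancel(order #1): fills=none; bids=[-] asks=[#2:7@104]
After op 4 [order #3] limit_sell(price=103, qty=3): fills=none; bids=[-] asks=[#3:3@103 #2:7@104]
After op 5 cancel(order #2): fills=none; bids=[-] asks=[#3:3@103]
After op 6 [order #4] limit_sell(price=98, qty=2): fills=none; bids=[-] asks=[#4:2@98 #3:3@103]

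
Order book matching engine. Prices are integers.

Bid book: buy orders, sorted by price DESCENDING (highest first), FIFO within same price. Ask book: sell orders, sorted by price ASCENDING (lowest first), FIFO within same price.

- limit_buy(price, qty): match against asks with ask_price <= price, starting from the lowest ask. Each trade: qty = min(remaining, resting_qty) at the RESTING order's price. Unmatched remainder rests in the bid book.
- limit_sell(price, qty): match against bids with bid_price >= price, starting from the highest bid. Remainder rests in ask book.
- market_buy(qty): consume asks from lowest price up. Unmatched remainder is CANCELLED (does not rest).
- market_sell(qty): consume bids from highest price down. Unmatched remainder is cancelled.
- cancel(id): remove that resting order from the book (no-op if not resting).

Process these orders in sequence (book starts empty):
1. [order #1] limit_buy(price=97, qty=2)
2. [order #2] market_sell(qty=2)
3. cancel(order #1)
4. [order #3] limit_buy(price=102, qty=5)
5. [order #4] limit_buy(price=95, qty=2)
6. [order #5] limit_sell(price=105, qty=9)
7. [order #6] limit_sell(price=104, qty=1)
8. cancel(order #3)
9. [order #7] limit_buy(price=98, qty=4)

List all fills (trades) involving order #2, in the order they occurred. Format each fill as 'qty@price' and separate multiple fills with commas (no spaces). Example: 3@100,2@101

After op 1 [order #1] limit_buy(price=97, qty=2): fills=none; bids=[#1:2@97] asks=[-]
After op 2 [order #2] market_sell(qty=2): fills=#1x#2:2@97; bids=[-] asks=[-]
After op 3 cancel(order #1): fills=none; bids=[-] asks=[-]
After op 4 [order #3] limit_buy(price=102, qty=5): fills=none; bids=[#3:5@102] asks=[-]
After op 5 [order #4] limit_buy(price=95, qty=2): fills=none; bids=[#3:5@102 #4:2@95] asks=[-]
After op 6 [order #5] limit_sell(price=105, qty=9): fills=none; bids=[#3:5@102 #4:2@95] asks=[#5:9@105]
After op 7 [order #6] limit_sell(price=104, qty=1): fills=none; bids=[#3:5@102 #4:2@95] asks=[#6:1@104 #5:9@105]
After op 8 cancel(order #3): fills=none; bids=[#4:2@95] asks=[#6:1@104 #5:9@105]
After op 9 [order #7] limit_buy(price=98, qty=4): fills=none; bids=[#7:4@98 #4:2@95] asks=[#6:1@104 #5:9@105]

Answer: 2@97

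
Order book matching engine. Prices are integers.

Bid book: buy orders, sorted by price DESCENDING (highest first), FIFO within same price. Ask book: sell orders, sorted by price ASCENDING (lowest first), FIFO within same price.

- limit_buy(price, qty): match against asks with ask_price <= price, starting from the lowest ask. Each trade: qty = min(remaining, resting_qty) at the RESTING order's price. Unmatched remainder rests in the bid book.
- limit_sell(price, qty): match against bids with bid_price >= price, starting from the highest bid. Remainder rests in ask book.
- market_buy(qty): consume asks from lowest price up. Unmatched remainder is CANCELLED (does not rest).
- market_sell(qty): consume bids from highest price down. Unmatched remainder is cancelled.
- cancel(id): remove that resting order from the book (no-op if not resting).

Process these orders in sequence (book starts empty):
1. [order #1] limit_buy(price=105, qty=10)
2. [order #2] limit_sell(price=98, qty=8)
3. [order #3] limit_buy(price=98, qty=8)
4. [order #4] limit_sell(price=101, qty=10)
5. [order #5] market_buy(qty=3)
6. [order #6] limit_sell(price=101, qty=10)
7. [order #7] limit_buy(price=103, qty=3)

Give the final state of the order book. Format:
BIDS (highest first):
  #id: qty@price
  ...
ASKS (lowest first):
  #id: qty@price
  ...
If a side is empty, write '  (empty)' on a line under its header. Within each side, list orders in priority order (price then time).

Answer: BIDS (highest first):
  #3: 8@98
ASKS (lowest first):
  #4: 2@101
  #6: 10@101

Derivation:
After op 1 [order #1] limit_buy(price=105, qty=10): fills=none; bids=[#1:10@105] asks=[-]
After op 2 [order #2] limit_sell(price=98, qty=8): fills=#1x#2:8@105; bids=[#1:2@105] asks=[-]
After op 3 [order #3] limit_buy(price=98, qty=8): fills=none; bids=[#1:2@105 #3:8@98] asks=[-]
After op 4 [order #4] limit_sell(price=101, qty=10): fills=#1x#4:2@105; bids=[#3:8@98] asks=[#4:8@101]
After op 5 [order #5] market_buy(qty=3): fills=#5x#4:3@101; bids=[#3:8@98] asks=[#4:5@101]
After op 6 [order #6] limit_sell(price=101, qty=10): fills=none; bids=[#3:8@98] asks=[#4:5@101 #6:10@101]
After op 7 [order #7] limit_buy(price=103, qty=3): fills=#7x#4:3@101; bids=[#3:8@98] asks=[#4:2@101 #6:10@101]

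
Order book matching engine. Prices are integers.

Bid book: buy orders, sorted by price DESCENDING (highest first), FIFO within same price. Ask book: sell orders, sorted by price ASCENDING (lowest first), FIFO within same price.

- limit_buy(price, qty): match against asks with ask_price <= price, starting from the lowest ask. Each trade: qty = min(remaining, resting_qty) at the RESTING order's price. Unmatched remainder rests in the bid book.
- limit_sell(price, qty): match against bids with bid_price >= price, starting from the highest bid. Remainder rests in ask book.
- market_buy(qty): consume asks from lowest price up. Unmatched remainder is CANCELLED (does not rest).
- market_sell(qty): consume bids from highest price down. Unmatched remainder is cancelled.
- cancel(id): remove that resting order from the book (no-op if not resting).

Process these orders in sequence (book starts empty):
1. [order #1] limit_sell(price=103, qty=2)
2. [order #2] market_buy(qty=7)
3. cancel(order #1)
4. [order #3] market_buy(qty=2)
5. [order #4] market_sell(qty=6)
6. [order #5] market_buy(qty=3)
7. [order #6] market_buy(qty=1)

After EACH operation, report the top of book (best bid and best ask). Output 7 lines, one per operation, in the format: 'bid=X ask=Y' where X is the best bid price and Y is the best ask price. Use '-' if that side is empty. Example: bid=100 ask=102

Answer: bid=- ask=103
bid=- ask=-
bid=- ask=-
bid=- ask=-
bid=- ask=-
bid=- ask=-
bid=- ask=-

Derivation:
After op 1 [order #1] limit_sell(price=103, qty=2): fills=none; bids=[-] asks=[#1:2@103]
After op 2 [order #2] market_buy(qty=7): fills=#2x#1:2@103; bids=[-] asks=[-]
After op 3 cancel(order #1): fills=none; bids=[-] asks=[-]
After op 4 [order #3] market_buy(qty=2): fills=none; bids=[-] asks=[-]
After op 5 [order #4] market_sell(qty=6): fills=none; bids=[-] asks=[-]
After op 6 [order #5] market_buy(qty=3): fills=none; bids=[-] asks=[-]
After op 7 [order #6] market_buy(qty=1): fills=none; bids=[-] asks=[-]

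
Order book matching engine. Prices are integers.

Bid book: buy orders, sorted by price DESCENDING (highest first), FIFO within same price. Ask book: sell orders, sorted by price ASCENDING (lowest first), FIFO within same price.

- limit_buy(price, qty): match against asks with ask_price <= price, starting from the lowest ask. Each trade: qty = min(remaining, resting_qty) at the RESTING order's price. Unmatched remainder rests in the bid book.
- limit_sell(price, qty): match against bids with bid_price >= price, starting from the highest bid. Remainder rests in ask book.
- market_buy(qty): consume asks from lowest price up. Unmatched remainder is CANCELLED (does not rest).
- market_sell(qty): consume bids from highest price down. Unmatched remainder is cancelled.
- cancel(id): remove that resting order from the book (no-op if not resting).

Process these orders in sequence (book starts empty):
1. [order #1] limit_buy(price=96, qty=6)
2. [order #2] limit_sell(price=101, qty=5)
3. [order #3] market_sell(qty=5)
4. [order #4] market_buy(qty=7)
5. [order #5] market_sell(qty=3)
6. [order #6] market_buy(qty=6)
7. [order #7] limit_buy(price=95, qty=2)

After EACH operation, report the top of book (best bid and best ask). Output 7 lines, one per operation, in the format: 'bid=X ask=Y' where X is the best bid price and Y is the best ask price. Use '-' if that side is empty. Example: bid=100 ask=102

After op 1 [order #1] limit_buy(price=96, qty=6): fills=none; bids=[#1:6@96] asks=[-]
After op 2 [order #2] limit_sell(price=101, qty=5): fills=none; bids=[#1:6@96] asks=[#2:5@101]
After op 3 [order #3] market_sell(qty=5): fills=#1x#3:5@96; bids=[#1:1@96] asks=[#2:5@101]
After op 4 [order #4] market_buy(qty=7): fills=#4x#2:5@101; bids=[#1:1@96] asks=[-]
After op 5 [order #5] market_sell(qty=3): fills=#1x#5:1@96; bids=[-] asks=[-]
After op 6 [order #6] market_buy(qty=6): fills=none; bids=[-] asks=[-]
After op 7 [order #7] limit_buy(price=95, qty=2): fills=none; bids=[#7:2@95] asks=[-]

Answer: bid=96 ask=-
bid=96 ask=101
bid=96 ask=101
bid=96 ask=-
bid=- ask=-
bid=- ask=-
bid=95 ask=-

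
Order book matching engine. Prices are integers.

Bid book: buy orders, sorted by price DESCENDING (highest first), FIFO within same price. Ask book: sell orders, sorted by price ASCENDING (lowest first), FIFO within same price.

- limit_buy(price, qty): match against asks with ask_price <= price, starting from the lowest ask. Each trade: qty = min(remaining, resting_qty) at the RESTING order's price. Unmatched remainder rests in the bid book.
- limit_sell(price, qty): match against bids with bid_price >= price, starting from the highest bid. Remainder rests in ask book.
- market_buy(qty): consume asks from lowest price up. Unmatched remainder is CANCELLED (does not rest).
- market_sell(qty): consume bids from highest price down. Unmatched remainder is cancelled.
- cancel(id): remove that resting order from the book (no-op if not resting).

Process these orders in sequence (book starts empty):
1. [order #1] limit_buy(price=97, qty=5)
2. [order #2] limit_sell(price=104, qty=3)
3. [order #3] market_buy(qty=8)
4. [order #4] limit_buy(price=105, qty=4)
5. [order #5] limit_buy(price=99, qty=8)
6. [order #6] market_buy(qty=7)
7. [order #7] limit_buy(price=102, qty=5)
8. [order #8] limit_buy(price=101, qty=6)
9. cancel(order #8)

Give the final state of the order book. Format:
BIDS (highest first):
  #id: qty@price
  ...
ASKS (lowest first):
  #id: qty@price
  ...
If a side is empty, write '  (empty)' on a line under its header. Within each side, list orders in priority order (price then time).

After op 1 [order #1] limit_buy(price=97, qty=5): fills=none; bids=[#1:5@97] asks=[-]
After op 2 [order #2] limit_sell(price=104, qty=3): fills=none; bids=[#1:5@97] asks=[#2:3@104]
After op 3 [order #3] market_buy(qty=8): fills=#3x#2:3@104; bids=[#1:5@97] asks=[-]
After op 4 [order #4] limit_buy(price=105, qty=4): fills=none; bids=[#4:4@105 #1:5@97] asks=[-]
After op 5 [order #5] limit_buy(price=99, qty=8): fills=none; bids=[#4:4@105 #5:8@99 #1:5@97] asks=[-]
After op 6 [order #6] market_buy(qty=7): fills=none; bids=[#4:4@105 #5:8@99 #1:5@97] asks=[-]
After op 7 [order #7] limit_buy(price=102, qty=5): fills=none; bids=[#4:4@105 #7:5@102 #5:8@99 #1:5@97] asks=[-]
After op 8 [order #8] limit_buy(price=101, qty=6): fills=none; bids=[#4:4@105 #7:5@102 #8:6@101 #5:8@99 #1:5@97] asks=[-]
After op 9 cancel(order #8): fills=none; bids=[#4:4@105 #7:5@102 #5:8@99 #1:5@97] asks=[-]

Answer: BIDS (highest first):
  #4: 4@105
  #7: 5@102
  #5: 8@99
  #1: 5@97
ASKS (lowest first):
  (empty)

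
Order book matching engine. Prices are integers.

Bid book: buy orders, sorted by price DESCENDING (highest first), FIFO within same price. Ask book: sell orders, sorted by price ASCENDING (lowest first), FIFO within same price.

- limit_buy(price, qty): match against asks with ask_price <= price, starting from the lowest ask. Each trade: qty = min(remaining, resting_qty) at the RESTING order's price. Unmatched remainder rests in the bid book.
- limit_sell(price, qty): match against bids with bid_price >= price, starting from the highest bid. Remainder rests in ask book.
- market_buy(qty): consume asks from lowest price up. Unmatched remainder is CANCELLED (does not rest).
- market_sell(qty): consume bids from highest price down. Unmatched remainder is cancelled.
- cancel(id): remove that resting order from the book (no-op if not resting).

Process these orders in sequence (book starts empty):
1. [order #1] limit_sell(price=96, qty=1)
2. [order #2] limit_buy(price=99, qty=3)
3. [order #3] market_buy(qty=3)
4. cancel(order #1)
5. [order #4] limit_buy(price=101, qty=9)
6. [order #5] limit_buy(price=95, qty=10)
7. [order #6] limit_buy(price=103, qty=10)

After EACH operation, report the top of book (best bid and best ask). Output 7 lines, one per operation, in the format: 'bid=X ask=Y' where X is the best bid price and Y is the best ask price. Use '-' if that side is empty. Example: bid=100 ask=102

After op 1 [order #1] limit_sell(price=96, qty=1): fills=none; bids=[-] asks=[#1:1@96]
After op 2 [order #2] limit_buy(price=99, qty=3): fills=#2x#1:1@96; bids=[#2:2@99] asks=[-]
After op 3 [order #3] market_buy(qty=3): fills=none; bids=[#2:2@99] asks=[-]
After op 4 cancel(order #1): fills=none; bids=[#2:2@99] asks=[-]
After op 5 [order #4] limit_buy(price=101, qty=9): fills=none; bids=[#4:9@101 #2:2@99] asks=[-]
After op 6 [order #5] limit_buy(price=95, qty=10): fills=none; bids=[#4:9@101 #2:2@99 #5:10@95] asks=[-]
After op 7 [order #6] limit_buy(price=103, qty=10): fills=none; bids=[#6:10@103 #4:9@101 #2:2@99 #5:10@95] asks=[-]

Answer: bid=- ask=96
bid=99 ask=-
bid=99 ask=-
bid=99 ask=-
bid=101 ask=-
bid=101 ask=-
bid=103 ask=-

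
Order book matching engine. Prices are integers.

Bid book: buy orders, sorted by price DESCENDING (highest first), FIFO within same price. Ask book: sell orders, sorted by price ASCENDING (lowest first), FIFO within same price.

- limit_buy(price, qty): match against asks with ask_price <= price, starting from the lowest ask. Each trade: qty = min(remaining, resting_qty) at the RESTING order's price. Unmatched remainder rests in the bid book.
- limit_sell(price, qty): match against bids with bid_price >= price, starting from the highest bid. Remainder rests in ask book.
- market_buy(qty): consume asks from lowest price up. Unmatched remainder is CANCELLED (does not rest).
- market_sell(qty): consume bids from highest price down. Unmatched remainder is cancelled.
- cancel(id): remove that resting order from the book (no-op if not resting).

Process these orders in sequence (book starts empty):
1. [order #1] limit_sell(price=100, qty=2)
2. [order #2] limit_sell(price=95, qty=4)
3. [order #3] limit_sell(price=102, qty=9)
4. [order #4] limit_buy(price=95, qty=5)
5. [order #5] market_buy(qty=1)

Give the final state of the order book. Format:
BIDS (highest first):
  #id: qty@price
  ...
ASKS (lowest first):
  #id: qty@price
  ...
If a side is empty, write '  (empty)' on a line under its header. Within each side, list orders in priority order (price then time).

After op 1 [order #1] limit_sell(price=100, qty=2): fills=none; bids=[-] asks=[#1:2@100]
After op 2 [order #2] limit_sell(price=95, qty=4): fills=none; bids=[-] asks=[#2:4@95 #1:2@100]
After op 3 [order #3] limit_sell(price=102, qty=9): fills=none; bids=[-] asks=[#2:4@95 #1:2@100 #3:9@102]
After op 4 [order #4] limit_buy(price=95, qty=5): fills=#4x#2:4@95; bids=[#4:1@95] asks=[#1:2@100 #3:9@102]
After op 5 [order #5] market_buy(qty=1): fills=#5x#1:1@100; bids=[#4:1@95] asks=[#1:1@100 #3:9@102]

Answer: BIDS (highest first):
  #4: 1@95
ASKS (lowest first):
  #1: 1@100
  #3: 9@102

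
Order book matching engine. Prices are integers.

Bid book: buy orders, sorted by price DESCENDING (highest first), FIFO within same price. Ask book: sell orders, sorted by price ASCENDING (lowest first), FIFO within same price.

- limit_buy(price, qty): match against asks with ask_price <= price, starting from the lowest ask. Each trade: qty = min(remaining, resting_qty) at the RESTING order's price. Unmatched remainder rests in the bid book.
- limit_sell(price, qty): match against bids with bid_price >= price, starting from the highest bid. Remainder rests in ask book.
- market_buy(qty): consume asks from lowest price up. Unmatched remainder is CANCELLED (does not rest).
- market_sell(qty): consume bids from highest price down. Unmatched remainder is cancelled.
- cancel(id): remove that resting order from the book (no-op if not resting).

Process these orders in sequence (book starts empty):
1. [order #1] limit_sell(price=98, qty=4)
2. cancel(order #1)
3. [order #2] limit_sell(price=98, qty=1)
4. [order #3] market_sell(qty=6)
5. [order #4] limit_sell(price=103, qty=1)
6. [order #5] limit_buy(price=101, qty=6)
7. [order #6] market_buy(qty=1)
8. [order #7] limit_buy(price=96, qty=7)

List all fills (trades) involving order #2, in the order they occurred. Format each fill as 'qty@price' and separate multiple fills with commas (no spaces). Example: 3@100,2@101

Answer: 1@98

Derivation:
After op 1 [order #1] limit_sell(price=98, qty=4): fills=none; bids=[-] asks=[#1:4@98]
After op 2 cancel(order #1): fills=none; bids=[-] asks=[-]
After op 3 [order #2] limit_sell(price=98, qty=1): fills=none; bids=[-] asks=[#2:1@98]
After op 4 [order #3] market_sell(qty=6): fills=none; bids=[-] asks=[#2:1@98]
After op 5 [order #4] limit_sell(price=103, qty=1): fills=none; bids=[-] asks=[#2:1@98 #4:1@103]
After op 6 [order #5] limit_buy(price=101, qty=6): fills=#5x#2:1@98; bids=[#5:5@101] asks=[#4:1@103]
After op 7 [order #6] market_buy(qty=1): fills=#6x#4:1@103; bids=[#5:5@101] asks=[-]
After op 8 [order #7] limit_buy(price=96, qty=7): fills=none; bids=[#5:5@101 #7:7@96] asks=[-]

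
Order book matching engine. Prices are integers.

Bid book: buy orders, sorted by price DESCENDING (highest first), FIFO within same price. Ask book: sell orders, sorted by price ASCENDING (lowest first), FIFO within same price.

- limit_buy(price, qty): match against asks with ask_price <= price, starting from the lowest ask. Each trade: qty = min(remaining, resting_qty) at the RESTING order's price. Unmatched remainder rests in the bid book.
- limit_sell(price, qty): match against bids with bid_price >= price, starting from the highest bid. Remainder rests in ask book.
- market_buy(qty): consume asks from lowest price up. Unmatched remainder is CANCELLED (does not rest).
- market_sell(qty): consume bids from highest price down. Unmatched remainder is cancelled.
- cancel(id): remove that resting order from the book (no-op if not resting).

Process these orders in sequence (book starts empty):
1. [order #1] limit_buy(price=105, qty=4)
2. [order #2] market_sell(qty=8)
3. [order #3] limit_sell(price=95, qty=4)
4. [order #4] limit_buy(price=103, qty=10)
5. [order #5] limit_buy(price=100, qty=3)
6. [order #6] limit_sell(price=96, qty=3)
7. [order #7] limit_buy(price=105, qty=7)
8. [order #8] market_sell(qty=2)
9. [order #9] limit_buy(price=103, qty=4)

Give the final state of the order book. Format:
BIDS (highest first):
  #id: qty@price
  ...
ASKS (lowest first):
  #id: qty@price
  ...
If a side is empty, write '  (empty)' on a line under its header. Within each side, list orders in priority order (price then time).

Answer: BIDS (highest first):
  #7: 5@105
  #4: 3@103
  #9: 4@103
  #5: 3@100
ASKS (lowest first):
  (empty)

Derivation:
After op 1 [order #1] limit_buy(price=105, qty=4): fills=none; bids=[#1:4@105] asks=[-]
After op 2 [order #2] market_sell(qty=8): fills=#1x#2:4@105; bids=[-] asks=[-]
After op 3 [order #3] limit_sell(price=95, qty=4): fills=none; bids=[-] asks=[#3:4@95]
After op 4 [order #4] limit_buy(price=103, qty=10): fills=#4x#3:4@95; bids=[#4:6@103] asks=[-]
After op 5 [order #5] limit_buy(price=100, qty=3): fills=none; bids=[#4:6@103 #5:3@100] asks=[-]
After op 6 [order #6] limit_sell(price=96, qty=3): fills=#4x#6:3@103; bids=[#4:3@103 #5:3@100] asks=[-]
After op 7 [order #7] limit_buy(price=105, qty=7): fills=none; bids=[#7:7@105 #4:3@103 #5:3@100] asks=[-]
After op 8 [order #8] market_sell(qty=2): fills=#7x#8:2@105; bids=[#7:5@105 #4:3@103 #5:3@100] asks=[-]
After op 9 [order #9] limit_buy(price=103, qty=4): fills=none; bids=[#7:5@105 #4:3@103 #9:4@103 #5:3@100] asks=[-]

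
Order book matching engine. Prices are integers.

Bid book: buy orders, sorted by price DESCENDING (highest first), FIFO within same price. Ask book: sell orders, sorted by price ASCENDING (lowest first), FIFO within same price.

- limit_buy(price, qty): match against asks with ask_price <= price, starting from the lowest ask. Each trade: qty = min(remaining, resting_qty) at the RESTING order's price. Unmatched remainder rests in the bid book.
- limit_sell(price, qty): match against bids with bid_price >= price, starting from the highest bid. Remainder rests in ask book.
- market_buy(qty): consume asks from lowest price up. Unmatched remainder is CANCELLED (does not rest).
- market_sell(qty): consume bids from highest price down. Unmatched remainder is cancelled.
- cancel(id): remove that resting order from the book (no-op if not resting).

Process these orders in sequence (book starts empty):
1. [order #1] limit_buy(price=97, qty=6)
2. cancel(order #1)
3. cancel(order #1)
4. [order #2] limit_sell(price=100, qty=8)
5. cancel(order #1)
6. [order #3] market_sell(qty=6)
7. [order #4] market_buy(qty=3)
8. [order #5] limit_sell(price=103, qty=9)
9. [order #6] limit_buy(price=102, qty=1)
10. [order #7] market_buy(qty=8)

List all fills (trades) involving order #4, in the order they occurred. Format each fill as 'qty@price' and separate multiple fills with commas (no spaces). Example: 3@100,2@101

Answer: 3@100

Derivation:
After op 1 [order #1] limit_buy(price=97, qty=6): fills=none; bids=[#1:6@97] asks=[-]
After op 2 cancel(order #1): fills=none; bids=[-] asks=[-]
After op 3 cancel(order #1): fills=none; bids=[-] asks=[-]
After op 4 [order #2] limit_sell(price=100, qty=8): fills=none; bids=[-] asks=[#2:8@100]
After op 5 cancel(order #1): fills=none; bids=[-] asks=[#2:8@100]
After op 6 [order #3] market_sell(qty=6): fills=none; bids=[-] asks=[#2:8@100]
After op 7 [order #4] market_buy(qty=3): fills=#4x#2:3@100; bids=[-] asks=[#2:5@100]
After op 8 [order #5] limit_sell(price=103, qty=9): fills=none; bids=[-] asks=[#2:5@100 #5:9@103]
After op 9 [order #6] limit_buy(price=102, qty=1): fills=#6x#2:1@100; bids=[-] asks=[#2:4@100 #5:9@103]
After op 10 [order #7] market_buy(qty=8): fills=#7x#2:4@100 #7x#5:4@103; bids=[-] asks=[#5:5@103]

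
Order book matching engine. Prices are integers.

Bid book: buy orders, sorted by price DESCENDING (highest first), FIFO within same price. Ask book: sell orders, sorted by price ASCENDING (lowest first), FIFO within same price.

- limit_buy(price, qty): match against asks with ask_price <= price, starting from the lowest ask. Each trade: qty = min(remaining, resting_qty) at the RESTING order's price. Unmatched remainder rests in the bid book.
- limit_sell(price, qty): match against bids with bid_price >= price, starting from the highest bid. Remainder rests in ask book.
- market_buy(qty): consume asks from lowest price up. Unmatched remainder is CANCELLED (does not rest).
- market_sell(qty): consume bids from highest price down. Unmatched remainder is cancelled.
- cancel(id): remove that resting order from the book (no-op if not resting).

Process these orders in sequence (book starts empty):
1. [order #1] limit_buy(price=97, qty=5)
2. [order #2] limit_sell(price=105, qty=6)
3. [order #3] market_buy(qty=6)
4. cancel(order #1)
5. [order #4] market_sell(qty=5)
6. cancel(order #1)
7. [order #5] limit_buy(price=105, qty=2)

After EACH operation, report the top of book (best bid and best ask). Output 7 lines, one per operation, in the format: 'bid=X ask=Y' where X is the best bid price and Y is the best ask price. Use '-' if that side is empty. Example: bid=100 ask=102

After op 1 [order #1] limit_buy(price=97, qty=5): fills=none; bids=[#1:5@97] asks=[-]
After op 2 [order #2] limit_sell(price=105, qty=6): fills=none; bids=[#1:5@97] asks=[#2:6@105]
After op 3 [order #3] market_buy(qty=6): fills=#3x#2:6@105; bids=[#1:5@97] asks=[-]
After op 4 cancel(order #1): fills=none; bids=[-] asks=[-]
After op 5 [order #4] market_sell(qty=5): fills=none; bids=[-] asks=[-]
After op 6 cancel(order #1): fills=none; bids=[-] asks=[-]
After op 7 [order #5] limit_buy(price=105, qty=2): fills=none; bids=[#5:2@105] asks=[-]

Answer: bid=97 ask=-
bid=97 ask=105
bid=97 ask=-
bid=- ask=-
bid=- ask=-
bid=- ask=-
bid=105 ask=-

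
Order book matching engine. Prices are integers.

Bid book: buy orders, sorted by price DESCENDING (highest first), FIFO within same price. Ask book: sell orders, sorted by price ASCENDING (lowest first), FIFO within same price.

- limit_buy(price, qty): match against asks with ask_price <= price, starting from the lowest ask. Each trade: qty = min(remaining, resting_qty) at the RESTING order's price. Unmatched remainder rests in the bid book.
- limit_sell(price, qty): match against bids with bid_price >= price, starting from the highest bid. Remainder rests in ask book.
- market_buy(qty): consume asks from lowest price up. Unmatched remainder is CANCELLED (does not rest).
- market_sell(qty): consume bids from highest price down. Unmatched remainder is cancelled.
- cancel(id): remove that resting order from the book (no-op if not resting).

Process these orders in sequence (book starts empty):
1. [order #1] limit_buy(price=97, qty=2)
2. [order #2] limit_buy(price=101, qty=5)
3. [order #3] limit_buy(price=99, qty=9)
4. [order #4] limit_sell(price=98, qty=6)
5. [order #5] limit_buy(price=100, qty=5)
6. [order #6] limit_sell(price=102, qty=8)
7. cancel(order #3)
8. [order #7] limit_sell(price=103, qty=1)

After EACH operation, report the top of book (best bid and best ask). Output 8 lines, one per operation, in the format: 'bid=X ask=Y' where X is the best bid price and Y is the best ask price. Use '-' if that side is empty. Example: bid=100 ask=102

Answer: bid=97 ask=-
bid=101 ask=-
bid=101 ask=-
bid=99 ask=-
bid=100 ask=-
bid=100 ask=102
bid=100 ask=102
bid=100 ask=102

Derivation:
After op 1 [order #1] limit_buy(price=97, qty=2): fills=none; bids=[#1:2@97] asks=[-]
After op 2 [order #2] limit_buy(price=101, qty=5): fills=none; bids=[#2:5@101 #1:2@97] asks=[-]
After op 3 [order #3] limit_buy(price=99, qty=9): fills=none; bids=[#2:5@101 #3:9@99 #1:2@97] asks=[-]
After op 4 [order #4] limit_sell(price=98, qty=6): fills=#2x#4:5@101 #3x#4:1@99; bids=[#3:8@99 #1:2@97] asks=[-]
After op 5 [order #5] limit_buy(price=100, qty=5): fills=none; bids=[#5:5@100 #3:8@99 #1:2@97] asks=[-]
After op 6 [order #6] limit_sell(price=102, qty=8): fills=none; bids=[#5:5@100 #3:8@99 #1:2@97] asks=[#6:8@102]
After op 7 cancel(order #3): fills=none; bids=[#5:5@100 #1:2@97] asks=[#6:8@102]
After op 8 [order #7] limit_sell(price=103, qty=1): fills=none; bids=[#5:5@100 #1:2@97] asks=[#6:8@102 #7:1@103]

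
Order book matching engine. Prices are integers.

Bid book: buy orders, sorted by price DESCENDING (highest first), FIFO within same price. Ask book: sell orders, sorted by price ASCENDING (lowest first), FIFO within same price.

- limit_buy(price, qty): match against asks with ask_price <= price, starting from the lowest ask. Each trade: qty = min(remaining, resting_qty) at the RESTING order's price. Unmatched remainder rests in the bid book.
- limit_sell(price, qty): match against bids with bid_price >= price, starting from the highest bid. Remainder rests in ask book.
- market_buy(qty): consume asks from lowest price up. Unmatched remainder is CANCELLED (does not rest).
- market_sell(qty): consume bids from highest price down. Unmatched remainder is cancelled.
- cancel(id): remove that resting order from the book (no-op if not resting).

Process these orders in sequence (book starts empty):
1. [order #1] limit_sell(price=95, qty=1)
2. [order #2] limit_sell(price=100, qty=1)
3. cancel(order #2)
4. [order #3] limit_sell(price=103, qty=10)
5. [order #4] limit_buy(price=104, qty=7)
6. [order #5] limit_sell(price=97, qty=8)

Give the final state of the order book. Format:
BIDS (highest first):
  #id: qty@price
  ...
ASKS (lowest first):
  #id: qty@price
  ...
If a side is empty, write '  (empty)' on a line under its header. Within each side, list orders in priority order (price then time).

After op 1 [order #1] limit_sell(price=95, qty=1): fills=none; bids=[-] asks=[#1:1@95]
After op 2 [order #2] limit_sell(price=100, qty=1): fills=none; bids=[-] asks=[#1:1@95 #2:1@100]
After op 3 cancel(order #2): fills=none; bids=[-] asks=[#1:1@95]
After op 4 [order #3] limit_sell(price=103, qty=10): fills=none; bids=[-] asks=[#1:1@95 #3:10@103]
After op 5 [order #4] limit_buy(price=104, qty=7): fills=#4x#1:1@95 #4x#3:6@103; bids=[-] asks=[#3:4@103]
After op 6 [order #5] limit_sell(price=97, qty=8): fills=none; bids=[-] asks=[#5:8@97 #3:4@103]

Answer: BIDS (highest first):
  (empty)
ASKS (lowest first):
  #5: 8@97
  #3: 4@103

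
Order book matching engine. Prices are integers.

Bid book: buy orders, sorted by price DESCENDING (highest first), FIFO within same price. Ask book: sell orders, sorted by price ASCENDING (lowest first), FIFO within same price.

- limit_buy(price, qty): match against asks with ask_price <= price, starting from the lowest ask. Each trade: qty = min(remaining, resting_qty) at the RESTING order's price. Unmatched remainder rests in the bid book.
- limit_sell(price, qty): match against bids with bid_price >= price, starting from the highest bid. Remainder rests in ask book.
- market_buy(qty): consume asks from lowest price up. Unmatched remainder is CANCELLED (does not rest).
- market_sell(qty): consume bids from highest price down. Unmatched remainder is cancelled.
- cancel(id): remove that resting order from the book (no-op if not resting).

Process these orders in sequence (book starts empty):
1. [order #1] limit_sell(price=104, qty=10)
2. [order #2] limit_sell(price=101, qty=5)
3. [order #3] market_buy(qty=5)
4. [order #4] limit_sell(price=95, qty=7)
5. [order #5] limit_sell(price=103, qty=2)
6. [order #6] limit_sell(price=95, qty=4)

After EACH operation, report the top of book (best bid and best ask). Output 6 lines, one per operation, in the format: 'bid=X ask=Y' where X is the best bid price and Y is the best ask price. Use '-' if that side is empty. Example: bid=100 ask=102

Answer: bid=- ask=104
bid=- ask=101
bid=- ask=104
bid=- ask=95
bid=- ask=95
bid=- ask=95

Derivation:
After op 1 [order #1] limit_sell(price=104, qty=10): fills=none; bids=[-] asks=[#1:10@104]
After op 2 [order #2] limit_sell(price=101, qty=5): fills=none; bids=[-] asks=[#2:5@101 #1:10@104]
After op 3 [order #3] market_buy(qty=5): fills=#3x#2:5@101; bids=[-] asks=[#1:10@104]
After op 4 [order #4] limit_sell(price=95, qty=7): fills=none; bids=[-] asks=[#4:7@95 #1:10@104]
After op 5 [order #5] limit_sell(price=103, qty=2): fills=none; bids=[-] asks=[#4:7@95 #5:2@103 #1:10@104]
After op 6 [order #6] limit_sell(price=95, qty=4): fills=none; bids=[-] asks=[#4:7@95 #6:4@95 #5:2@103 #1:10@104]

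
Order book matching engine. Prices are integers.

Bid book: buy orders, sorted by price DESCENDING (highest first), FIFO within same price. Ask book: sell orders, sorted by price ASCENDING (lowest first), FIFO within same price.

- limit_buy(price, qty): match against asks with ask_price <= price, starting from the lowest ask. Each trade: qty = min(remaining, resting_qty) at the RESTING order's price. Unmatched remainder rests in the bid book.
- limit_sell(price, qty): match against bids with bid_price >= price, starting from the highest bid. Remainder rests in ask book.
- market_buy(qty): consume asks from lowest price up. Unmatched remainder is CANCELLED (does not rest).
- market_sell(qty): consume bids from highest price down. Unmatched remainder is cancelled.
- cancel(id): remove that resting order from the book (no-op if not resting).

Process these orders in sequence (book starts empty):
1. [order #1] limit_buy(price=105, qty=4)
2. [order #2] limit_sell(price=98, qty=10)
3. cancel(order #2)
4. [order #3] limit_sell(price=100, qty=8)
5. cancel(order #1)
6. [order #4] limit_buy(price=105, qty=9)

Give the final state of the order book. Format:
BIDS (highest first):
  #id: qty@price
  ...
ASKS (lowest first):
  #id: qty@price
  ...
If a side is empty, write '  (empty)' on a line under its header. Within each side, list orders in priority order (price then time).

After op 1 [order #1] limit_buy(price=105, qty=4): fills=none; bids=[#1:4@105] asks=[-]
After op 2 [order #2] limit_sell(price=98, qty=10): fills=#1x#2:4@105; bids=[-] asks=[#2:6@98]
After op 3 cancel(order #2): fills=none; bids=[-] asks=[-]
After op 4 [order #3] limit_sell(price=100, qty=8): fills=none; bids=[-] asks=[#3:8@100]
After op 5 cancel(order #1): fills=none; bids=[-] asks=[#3:8@100]
After op 6 [order #4] limit_buy(price=105, qty=9): fills=#4x#3:8@100; bids=[#4:1@105] asks=[-]

Answer: BIDS (highest first):
  #4: 1@105
ASKS (lowest first):
  (empty)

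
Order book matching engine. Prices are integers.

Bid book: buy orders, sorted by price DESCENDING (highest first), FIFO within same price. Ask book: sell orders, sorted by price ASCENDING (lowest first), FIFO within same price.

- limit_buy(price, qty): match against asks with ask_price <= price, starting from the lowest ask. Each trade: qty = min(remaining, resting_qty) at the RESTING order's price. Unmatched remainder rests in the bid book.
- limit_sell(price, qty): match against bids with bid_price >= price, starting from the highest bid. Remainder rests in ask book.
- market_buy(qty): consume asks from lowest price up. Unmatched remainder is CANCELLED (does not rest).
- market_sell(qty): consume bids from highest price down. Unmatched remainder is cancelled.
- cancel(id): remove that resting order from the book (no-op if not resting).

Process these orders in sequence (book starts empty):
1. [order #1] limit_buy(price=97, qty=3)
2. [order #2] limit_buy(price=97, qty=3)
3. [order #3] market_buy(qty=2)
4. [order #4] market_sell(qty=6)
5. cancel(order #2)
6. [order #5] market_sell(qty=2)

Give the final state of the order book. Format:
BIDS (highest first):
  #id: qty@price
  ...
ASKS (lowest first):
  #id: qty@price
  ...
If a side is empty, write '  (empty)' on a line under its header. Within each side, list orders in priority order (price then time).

Answer: BIDS (highest first):
  (empty)
ASKS (lowest first):
  (empty)

Derivation:
After op 1 [order #1] limit_buy(price=97, qty=3): fills=none; bids=[#1:3@97] asks=[-]
After op 2 [order #2] limit_buy(price=97, qty=3): fills=none; bids=[#1:3@97 #2:3@97] asks=[-]
After op 3 [order #3] market_buy(qty=2): fills=none; bids=[#1:3@97 #2:3@97] asks=[-]
After op 4 [order #4] market_sell(qty=6): fills=#1x#4:3@97 #2x#4:3@97; bids=[-] asks=[-]
After op 5 cancel(order #2): fills=none; bids=[-] asks=[-]
After op 6 [order #5] market_sell(qty=2): fills=none; bids=[-] asks=[-]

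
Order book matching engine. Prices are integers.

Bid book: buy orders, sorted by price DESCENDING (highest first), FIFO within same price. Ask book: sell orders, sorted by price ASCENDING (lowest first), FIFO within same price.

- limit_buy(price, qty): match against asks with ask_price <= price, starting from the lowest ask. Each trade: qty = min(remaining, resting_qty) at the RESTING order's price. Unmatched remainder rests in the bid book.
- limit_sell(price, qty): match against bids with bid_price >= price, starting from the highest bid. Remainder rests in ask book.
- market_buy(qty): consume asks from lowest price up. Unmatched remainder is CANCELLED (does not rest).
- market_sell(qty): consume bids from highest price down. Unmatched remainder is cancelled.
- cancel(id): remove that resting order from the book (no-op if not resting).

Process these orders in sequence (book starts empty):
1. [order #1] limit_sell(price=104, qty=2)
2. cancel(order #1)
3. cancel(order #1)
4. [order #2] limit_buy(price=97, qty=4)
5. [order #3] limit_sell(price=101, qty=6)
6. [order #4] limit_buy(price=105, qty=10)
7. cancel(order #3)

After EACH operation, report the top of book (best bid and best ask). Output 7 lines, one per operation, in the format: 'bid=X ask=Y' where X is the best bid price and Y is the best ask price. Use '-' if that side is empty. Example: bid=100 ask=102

Answer: bid=- ask=104
bid=- ask=-
bid=- ask=-
bid=97 ask=-
bid=97 ask=101
bid=105 ask=-
bid=105 ask=-

Derivation:
After op 1 [order #1] limit_sell(price=104, qty=2): fills=none; bids=[-] asks=[#1:2@104]
After op 2 cancel(order #1): fills=none; bids=[-] asks=[-]
After op 3 cancel(order #1): fills=none; bids=[-] asks=[-]
After op 4 [order #2] limit_buy(price=97, qty=4): fills=none; bids=[#2:4@97] asks=[-]
After op 5 [order #3] limit_sell(price=101, qty=6): fills=none; bids=[#2:4@97] asks=[#3:6@101]
After op 6 [order #4] limit_buy(price=105, qty=10): fills=#4x#3:6@101; bids=[#4:4@105 #2:4@97] asks=[-]
After op 7 cancel(order #3): fills=none; bids=[#4:4@105 #2:4@97] asks=[-]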